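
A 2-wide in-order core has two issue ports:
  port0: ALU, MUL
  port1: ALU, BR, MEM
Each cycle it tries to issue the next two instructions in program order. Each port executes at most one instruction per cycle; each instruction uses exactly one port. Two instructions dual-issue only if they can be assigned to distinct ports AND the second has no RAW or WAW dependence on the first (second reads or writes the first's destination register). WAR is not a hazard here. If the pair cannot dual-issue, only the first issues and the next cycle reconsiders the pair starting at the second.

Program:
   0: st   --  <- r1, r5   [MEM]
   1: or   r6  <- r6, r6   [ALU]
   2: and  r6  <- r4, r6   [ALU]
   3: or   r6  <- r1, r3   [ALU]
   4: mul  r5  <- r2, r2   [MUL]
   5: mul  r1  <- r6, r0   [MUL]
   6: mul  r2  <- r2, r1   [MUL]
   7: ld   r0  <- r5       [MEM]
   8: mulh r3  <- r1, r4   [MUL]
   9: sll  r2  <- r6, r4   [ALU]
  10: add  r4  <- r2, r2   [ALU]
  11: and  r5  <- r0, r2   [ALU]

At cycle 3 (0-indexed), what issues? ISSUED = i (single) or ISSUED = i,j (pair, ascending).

ISSUED = 5

#0 head=0: st;or i0,i1 dual
#1 head=2: and i2 WAW r6
#2 head=3: or;mul i3,i4 dual
#3 head=5: mul i5 no-port MUL/MUL
#4 head=6: mul;ld i6,i7 dual
#5 head=8: mulh;sll i8,i9 dual
#6 head=10: add;and i10,i11 dual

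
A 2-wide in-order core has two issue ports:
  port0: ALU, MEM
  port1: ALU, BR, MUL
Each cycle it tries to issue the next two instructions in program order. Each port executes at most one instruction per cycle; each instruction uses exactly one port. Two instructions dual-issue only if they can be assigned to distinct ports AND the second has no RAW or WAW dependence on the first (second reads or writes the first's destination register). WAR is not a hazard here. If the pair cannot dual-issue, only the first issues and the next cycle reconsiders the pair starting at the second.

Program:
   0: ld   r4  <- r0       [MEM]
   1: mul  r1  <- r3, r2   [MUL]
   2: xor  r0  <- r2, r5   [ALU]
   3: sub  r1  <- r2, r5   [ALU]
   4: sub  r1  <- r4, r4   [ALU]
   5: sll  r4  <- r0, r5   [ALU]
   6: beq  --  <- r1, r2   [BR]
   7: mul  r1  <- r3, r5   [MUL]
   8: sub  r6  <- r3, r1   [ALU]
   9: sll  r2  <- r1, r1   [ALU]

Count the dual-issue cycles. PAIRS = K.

0. ld.MEM mul.MUL @i0,i1  | 2-wide
1. xor.ALU sub.ALU @i2,i3  | 2-wide
2. sub.ALU sll.ALU @i4,i5  | 2-wide
3. beq.BR @i6  | no-port BR/MUL
4. mul.MUL @i7  | RAW r1
5. sub.ALU sll.ALU @i8,i9  | 2-wide

PAIRS = 4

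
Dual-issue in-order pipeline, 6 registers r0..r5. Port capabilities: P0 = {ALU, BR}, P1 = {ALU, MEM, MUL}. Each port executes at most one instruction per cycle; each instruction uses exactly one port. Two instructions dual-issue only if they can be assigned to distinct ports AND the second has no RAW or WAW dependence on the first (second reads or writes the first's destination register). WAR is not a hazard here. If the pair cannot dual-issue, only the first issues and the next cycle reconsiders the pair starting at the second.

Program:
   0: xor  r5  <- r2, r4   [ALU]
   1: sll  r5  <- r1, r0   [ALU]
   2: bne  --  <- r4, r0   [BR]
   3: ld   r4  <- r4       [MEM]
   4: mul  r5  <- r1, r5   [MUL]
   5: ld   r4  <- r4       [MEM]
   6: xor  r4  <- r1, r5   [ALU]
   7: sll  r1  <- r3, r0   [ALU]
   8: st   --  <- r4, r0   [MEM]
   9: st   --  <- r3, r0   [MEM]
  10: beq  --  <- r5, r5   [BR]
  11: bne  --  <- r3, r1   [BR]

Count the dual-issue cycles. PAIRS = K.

0. xor @i0  | WAW r5
1. sll/bne @i1/i2  | dual
2. ld @i3  | no-port MEM/MUL
3. mul @i4  | no-port MUL/MEM
4. ld @i5  | WAW r4
5. xor/sll @i6/i7  | dual
6. st @i8  | no-port MEM/MEM
7. st/beq @i9/i10  | dual
8. bne @i11  | tail

PAIRS = 3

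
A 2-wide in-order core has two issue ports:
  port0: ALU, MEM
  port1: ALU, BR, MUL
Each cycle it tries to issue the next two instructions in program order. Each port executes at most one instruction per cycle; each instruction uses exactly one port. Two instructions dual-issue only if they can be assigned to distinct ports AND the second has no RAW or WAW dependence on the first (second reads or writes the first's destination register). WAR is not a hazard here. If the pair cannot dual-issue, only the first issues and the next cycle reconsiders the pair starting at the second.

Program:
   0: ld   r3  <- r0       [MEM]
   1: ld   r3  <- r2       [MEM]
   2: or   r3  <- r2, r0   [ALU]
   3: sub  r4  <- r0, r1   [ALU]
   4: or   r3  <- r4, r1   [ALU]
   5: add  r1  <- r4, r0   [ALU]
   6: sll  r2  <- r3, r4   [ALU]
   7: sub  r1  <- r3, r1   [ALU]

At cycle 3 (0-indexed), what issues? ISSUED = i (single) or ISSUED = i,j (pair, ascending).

#0 head=0: ld i0 no-port MEM/MEM
#1 head=1: ld i1 WAW r3
#2 head=2: or;sub i2/i3 pair
#3 head=4: or;add i4/i5 pair
#4 head=6: sll;sub i6/i7 pair

ISSUED = 4,5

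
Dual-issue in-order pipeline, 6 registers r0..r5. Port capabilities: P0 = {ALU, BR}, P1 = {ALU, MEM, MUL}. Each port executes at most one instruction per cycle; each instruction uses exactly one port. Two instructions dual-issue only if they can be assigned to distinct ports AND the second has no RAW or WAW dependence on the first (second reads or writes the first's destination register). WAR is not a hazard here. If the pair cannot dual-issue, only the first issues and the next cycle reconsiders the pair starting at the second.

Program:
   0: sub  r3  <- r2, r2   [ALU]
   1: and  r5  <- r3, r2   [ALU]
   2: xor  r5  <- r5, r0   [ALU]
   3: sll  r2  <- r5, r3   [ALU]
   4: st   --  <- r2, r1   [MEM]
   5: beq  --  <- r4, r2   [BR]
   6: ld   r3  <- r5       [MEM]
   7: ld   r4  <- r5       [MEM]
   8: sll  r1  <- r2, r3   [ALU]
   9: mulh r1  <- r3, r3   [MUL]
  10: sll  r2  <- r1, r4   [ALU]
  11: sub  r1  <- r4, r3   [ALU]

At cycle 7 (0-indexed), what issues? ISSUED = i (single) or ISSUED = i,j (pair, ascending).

ISSUED = 9

#0 head=0: sub i0 RAW r3
#1 head=1: and i1 RAW+WAW r5
#2 head=2: xor i2 RAW r5
#3 head=3: sll i3 RAW r2
#4 head=4: st beq i4+i5 dual
#5 head=6: ld i6 no-port MEM/MEM
#6 head=7: ld sll i7+i8 dual
#7 head=9: mulh i9 RAW r1
#8 head=10: sll sub i10+i11 dual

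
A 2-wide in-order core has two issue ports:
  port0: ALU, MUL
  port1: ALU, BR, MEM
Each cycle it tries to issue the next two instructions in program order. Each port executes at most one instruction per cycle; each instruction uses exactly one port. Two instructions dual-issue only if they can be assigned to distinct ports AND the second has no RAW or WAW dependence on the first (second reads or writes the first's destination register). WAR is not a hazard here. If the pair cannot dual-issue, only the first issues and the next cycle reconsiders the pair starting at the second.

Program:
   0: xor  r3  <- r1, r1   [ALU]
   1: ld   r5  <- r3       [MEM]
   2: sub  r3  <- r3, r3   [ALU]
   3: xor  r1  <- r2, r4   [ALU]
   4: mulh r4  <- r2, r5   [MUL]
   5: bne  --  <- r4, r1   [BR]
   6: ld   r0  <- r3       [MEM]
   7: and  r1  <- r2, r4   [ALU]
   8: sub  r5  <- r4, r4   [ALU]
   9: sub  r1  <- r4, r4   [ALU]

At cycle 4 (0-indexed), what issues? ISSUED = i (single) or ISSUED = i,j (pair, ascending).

[0] i0  xor.ALU  -- RAW r3
[1] i1&i2  ld.MEM;sub.ALU  -- 2-wide
[2] i3&i4  xor.ALU;mulh.MUL  -- 2-wide
[3] i5  bne.BR  -- no-port BR/MEM
[4] i6&i7  ld.MEM;and.ALU  -- 2-wide
[5] i8&i9  sub.ALU;sub.ALU  -- 2-wide

ISSUED = 6,7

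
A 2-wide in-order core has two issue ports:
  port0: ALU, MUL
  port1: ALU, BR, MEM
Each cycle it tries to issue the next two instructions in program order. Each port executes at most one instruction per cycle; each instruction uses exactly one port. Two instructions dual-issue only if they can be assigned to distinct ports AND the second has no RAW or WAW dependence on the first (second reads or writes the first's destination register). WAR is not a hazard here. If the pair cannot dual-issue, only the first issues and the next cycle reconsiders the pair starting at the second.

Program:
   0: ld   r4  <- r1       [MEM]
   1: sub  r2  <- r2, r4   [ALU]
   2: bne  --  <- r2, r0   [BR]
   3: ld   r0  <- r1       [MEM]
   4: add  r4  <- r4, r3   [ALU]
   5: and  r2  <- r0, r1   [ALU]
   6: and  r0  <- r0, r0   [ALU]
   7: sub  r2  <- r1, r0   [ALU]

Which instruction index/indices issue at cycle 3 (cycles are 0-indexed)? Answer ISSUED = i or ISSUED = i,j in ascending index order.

ISSUED = 3,4

  cy0 -> i0 (ld.MEM) RAW r4
  cy1 -> i1 (sub.ALU) RAW r2
  cy2 -> i2 (bne.BR) no-port BR/MEM
  cy3 -> i3/i4 (ld.MEM/add.ALU) 2-wide
  cy4 -> i5/i6 (and.ALU/and.ALU) 2-wide
  cy5 -> i7 (sub.ALU) tail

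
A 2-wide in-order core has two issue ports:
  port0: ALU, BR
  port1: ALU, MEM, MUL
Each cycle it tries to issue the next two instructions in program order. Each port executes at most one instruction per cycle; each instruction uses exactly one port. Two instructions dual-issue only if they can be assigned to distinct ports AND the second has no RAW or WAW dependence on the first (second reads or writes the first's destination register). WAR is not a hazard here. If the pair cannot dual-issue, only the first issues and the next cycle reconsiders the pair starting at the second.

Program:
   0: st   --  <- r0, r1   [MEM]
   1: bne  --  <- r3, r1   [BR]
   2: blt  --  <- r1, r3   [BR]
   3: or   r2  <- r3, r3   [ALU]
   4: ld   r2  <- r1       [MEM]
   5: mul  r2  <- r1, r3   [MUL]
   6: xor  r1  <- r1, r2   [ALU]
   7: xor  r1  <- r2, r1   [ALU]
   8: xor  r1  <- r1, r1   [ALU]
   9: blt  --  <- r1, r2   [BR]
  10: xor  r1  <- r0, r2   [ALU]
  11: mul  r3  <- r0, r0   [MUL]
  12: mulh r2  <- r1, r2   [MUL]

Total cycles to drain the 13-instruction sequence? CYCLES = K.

t=0 i0+i1:st+bne ; 2-wide
t=1 i2+i3:blt+or ; 2-wide
t=2 i4:ld ; no-port MEM/MUL
t=3 i5:mul ; RAW r2
t=4 i6:xor ; RAW+WAW r1
t=5 i7:xor ; RAW+WAW r1
t=6 i8:xor ; RAW r1
t=7 i9+i10:blt+xor ; 2-wide
t=8 i11:mul ; no-port MUL/MUL
t=9 i12:mulh ; tail

CYCLES = 10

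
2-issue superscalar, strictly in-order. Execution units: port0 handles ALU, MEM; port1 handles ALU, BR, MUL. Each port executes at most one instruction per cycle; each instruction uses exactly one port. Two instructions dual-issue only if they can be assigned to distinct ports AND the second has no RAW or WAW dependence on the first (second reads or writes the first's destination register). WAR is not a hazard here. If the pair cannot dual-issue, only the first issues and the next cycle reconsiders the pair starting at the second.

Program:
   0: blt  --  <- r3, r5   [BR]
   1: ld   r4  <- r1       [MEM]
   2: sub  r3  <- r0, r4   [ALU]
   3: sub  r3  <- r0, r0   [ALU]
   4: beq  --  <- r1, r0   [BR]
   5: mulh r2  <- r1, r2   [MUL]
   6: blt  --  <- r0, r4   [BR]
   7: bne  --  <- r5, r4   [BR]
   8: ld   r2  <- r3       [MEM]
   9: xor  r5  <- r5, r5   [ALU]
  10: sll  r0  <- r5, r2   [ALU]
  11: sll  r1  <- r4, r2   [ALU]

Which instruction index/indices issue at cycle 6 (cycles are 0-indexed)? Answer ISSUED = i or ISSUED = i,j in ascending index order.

t=0 i0,i1:blt ld ; 2-wide
t=1 i2:sub ; WAW r3
t=2 i3,i4:sub beq ; 2-wide
t=3 i5:mulh ; no-port MUL/BR
t=4 i6:blt ; no-port BR/BR
t=5 i7,i8:bne ld ; 2-wide
t=6 i9:xor ; RAW r5
t=7 i10,i11:sll sll ; 2-wide

ISSUED = 9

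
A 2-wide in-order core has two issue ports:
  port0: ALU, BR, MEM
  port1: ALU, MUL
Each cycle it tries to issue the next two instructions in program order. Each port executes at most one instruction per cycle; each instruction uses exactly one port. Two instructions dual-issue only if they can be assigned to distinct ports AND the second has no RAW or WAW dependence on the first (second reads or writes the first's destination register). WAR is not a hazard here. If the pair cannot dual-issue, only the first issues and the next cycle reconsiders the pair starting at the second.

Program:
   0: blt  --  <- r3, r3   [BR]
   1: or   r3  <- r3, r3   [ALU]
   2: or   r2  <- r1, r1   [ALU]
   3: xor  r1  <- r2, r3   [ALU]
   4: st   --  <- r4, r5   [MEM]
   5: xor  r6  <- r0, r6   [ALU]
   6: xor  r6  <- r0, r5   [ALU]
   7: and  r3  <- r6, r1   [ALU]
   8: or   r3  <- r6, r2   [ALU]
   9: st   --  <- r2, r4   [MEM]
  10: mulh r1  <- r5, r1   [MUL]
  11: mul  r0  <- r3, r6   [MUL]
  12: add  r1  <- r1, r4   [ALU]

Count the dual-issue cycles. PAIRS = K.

c0: i0/i1 blt.BR;or.ALU  dual
c1: i2 or.ALU  RAW r2
c2: i3/i4 xor.ALU;st.MEM  dual
c3: i5 xor.ALU  WAW r6
c4: i6 xor.ALU  RAW r6
c5: i7 and.ALU  WAW r3
c6: i8/i9 or.ALU;st.MEM  dual
c7: i10 mulh.MUL  no-port MUL/MUL
c8: i11/i12 mul.MUL;add.ALU  dual

PAIRS = 4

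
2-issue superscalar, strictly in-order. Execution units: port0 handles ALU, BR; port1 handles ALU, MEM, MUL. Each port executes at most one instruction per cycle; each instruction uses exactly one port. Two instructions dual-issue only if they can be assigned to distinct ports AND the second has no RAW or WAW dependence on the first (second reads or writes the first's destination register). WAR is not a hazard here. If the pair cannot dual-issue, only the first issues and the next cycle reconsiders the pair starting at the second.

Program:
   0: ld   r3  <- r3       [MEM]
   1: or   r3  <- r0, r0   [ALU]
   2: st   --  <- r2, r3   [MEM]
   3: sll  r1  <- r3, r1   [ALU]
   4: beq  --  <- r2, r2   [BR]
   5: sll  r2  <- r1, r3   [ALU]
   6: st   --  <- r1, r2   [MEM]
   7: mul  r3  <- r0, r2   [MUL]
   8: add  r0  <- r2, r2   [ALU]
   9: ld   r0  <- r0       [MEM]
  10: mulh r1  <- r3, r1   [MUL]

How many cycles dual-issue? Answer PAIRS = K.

PAIRS = 3

[0] i0  ld  -- WAW r3
[1] i1  or  -- RAW r3
[2] i2/i3  st/sll  -- pair
[3] i4/i5  beq/sll  -- pair
[4] i6  st  -- no-port MEM/MUL
[5] i7/i8  mul/add  -- pair
[6] i9  ld  -- no-port MEM/MUL
[7] i10  mulh  -- tail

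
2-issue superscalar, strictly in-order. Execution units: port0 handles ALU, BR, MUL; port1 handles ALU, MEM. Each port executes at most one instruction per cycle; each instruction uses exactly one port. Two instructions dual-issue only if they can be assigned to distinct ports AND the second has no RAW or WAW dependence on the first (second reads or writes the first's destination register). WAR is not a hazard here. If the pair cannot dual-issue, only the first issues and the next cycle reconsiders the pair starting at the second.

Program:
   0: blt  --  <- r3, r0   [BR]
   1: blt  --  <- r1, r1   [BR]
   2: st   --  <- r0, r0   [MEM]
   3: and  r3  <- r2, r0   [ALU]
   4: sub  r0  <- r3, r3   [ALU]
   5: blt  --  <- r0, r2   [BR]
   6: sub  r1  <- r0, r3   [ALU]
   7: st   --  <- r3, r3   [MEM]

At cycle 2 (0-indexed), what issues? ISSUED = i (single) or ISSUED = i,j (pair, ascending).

ISSUED = 3

#0 head=0: blt.BR i0 no-port BR/BR
#1 head=1: blt.BR;st.MEM i1/i2 pair
#2 head=3: and.ALU i3 RAW r3
#3 head=4: sub.ALU i4 RAW r0
#4 head=5: blt.BR;sub.ALU i5/i6 pair
#5 head=7: st.MEM i7 tail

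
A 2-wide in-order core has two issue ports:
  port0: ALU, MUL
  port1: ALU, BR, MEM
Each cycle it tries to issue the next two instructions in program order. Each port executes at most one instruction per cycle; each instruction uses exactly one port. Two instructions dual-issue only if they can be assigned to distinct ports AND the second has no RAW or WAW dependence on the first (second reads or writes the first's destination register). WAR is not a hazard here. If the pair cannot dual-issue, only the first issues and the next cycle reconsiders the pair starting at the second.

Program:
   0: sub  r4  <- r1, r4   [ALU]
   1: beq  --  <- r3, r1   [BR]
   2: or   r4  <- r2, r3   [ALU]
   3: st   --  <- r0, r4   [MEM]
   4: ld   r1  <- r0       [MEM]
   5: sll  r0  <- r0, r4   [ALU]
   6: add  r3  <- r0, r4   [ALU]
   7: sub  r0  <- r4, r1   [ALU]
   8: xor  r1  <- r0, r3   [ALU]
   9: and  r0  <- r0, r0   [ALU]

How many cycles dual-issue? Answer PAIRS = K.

0. sub.ALU+beq.BR @i0&i1  | dual
1. or.ALU @i2  | RAW r4
2. st.MEM @i3  | no-port MEM/MEM
3. ld.MEM+sll.ALU @i4&i5  | dual
4. add.ALU+sub.ALU @i6&i7  | dual
5. xor.ALU+and.ALU @i8&i9  | dual

PAIRS = 4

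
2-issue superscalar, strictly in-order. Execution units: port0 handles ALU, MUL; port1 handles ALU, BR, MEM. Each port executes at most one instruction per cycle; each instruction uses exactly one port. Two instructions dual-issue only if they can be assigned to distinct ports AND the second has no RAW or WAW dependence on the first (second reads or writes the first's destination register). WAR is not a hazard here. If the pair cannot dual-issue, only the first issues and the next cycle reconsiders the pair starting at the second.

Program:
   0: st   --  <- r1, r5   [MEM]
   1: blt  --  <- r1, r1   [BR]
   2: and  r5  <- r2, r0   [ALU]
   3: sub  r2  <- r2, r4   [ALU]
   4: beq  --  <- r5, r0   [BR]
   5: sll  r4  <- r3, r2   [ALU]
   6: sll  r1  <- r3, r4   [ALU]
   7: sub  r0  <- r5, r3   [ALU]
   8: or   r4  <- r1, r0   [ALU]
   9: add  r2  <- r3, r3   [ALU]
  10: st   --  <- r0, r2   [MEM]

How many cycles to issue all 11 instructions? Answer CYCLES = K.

#0 head=0: st.MEM i0 no-port MEM/BR
#1 head=1: blt.BR+and.ALU i1+i2 dual
#2 head=3: sub.ALU+beq.BR i3+i4 dual
#3 head=5: sll.ALU i5 RAW r4
#4 head=6: sll.ALU+sub.ALU i6+i7 dual
#5 head=8: or.ALU+add.ALU i8+i9 dual
#6 head=10: st.MEM i10 tail

CYCLES = 7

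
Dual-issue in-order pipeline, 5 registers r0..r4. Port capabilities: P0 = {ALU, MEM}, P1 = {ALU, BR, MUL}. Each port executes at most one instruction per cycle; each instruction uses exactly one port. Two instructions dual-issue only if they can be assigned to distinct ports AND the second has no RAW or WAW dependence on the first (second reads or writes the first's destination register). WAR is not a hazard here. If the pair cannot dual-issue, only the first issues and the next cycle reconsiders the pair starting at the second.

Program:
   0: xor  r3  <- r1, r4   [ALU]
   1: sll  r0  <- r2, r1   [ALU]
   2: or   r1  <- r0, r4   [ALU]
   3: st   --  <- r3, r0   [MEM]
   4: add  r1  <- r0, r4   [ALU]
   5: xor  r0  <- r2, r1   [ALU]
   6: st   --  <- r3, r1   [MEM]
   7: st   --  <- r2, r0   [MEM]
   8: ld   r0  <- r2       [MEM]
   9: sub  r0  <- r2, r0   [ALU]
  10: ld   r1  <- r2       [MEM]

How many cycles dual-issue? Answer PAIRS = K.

[0] i0+i1  xor;sll  -- dual
[1] i2+i3  or;st  -- dual
[2] i4  add  -- RAW r1
[3] i5+i6  xor;st  -- dual
[4] i7  st  -- no-port MEM/MEM
[5] i8  ld  -- RAW+WAW r0
[6] i9+i10  sub;ld  -- dual

PAIRS = 4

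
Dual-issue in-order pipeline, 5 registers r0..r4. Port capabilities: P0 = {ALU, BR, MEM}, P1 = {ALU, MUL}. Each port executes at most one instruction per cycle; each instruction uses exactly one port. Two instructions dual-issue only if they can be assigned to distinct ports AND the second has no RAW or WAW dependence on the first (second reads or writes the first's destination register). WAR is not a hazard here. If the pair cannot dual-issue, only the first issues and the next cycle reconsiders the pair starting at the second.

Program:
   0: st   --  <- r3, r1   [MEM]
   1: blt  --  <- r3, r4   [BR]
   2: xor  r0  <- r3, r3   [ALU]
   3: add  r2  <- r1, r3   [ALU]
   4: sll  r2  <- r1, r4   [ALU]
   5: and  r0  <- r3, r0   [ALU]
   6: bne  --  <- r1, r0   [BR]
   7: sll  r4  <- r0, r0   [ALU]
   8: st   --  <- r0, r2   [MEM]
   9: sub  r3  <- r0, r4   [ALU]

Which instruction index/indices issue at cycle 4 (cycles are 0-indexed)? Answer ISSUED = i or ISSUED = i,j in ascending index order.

t=0 i0:st.MEM ; no-port MEM/BR
t=1 i1&i2:blt.BR;xor.ALU ; pair
t=2 i3:add.ALU ; WAW r2
t=3 i4&i5:sll.ALU;and.ALU ; pair
t=4 i6&i7:bne.BR;sll.ALU ; pair
t=5 i8&i9:st.MEM;sub.ALU ; pair

ISSUED = 6,7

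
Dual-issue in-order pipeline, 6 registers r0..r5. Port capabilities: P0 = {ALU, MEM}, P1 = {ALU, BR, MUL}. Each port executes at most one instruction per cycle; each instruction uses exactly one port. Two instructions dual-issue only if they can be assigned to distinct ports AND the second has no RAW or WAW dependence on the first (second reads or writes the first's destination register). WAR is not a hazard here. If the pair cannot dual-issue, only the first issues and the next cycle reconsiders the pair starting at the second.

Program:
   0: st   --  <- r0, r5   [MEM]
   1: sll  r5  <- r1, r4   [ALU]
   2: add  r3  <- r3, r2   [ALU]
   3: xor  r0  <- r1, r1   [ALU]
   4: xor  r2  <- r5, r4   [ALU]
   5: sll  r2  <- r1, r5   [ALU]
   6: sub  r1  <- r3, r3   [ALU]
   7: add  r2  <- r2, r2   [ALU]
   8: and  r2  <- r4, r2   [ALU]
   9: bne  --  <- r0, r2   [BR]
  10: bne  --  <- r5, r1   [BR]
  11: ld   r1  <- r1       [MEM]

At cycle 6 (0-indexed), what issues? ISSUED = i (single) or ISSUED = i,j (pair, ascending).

[0] i0&i1  st/sll  -- 2-wide
[1] i2&i3  add/xor  -- 2-wide
[2] i4  xor  -- WAW r2
[3] i5&i6  sll/sub  -- 2-wide
[4] i7  add  -- RAW+WAW r2
[5] i8  and  -- RAW r2
[6] i9  bne  -- no-port BR/BR
[7] i10&i11  bne/ld  -- 2-wide

ISSUED = 9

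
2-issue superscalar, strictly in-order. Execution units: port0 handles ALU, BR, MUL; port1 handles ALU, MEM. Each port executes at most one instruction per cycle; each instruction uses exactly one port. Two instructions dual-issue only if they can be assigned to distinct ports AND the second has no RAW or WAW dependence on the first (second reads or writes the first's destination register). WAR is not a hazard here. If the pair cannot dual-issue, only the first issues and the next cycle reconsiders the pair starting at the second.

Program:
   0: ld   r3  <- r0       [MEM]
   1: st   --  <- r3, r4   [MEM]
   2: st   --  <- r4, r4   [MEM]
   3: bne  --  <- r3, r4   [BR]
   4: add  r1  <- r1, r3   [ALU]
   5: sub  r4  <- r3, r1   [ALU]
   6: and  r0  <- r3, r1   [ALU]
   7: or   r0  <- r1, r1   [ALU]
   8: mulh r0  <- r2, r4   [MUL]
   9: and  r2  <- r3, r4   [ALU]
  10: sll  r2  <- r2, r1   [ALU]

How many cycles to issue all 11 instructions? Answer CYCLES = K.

CYCLES = 8

#0 head=0: ld.MEM i0 no-port MEM/MEM
#1 head=1: st.MEM i1 no-port MEM/MEM
#2 head=2: st.MEM;bne.BR i2&i3 2-wide
#3 head=4: add.ALU i4 RAW r1
#4 head=5: sub.ALU;and.ALU i5&i6 2-wide
#5 head=7: or.ALU i7 WAW r0
#6 head=8: mulh.MUL;and.ALU i8&i9 2-wide
#7 head=10: sll.ALU i10 tail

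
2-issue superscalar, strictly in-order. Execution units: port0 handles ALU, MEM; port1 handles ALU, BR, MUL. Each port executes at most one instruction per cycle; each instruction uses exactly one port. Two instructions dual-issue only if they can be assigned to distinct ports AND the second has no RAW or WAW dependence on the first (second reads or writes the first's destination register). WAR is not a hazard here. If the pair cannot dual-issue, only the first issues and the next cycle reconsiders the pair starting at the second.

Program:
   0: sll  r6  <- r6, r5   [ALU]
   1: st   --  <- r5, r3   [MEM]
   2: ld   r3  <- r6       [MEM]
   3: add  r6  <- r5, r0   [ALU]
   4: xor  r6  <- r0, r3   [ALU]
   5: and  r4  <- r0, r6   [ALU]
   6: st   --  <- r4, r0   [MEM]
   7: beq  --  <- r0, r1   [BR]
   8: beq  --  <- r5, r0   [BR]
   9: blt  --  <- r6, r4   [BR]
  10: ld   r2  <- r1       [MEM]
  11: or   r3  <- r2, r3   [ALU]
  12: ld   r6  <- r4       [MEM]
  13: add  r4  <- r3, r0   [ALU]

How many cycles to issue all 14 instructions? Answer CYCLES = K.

0. sll.ALU/st.MEM @i0/i1  | pair
1. ld.MEM/add.ALU @i2/i3  | pair
2. xor.ALU @i4  | RAW r6
3. and.ALU @i5  | RAW r4
4. st.MEM/beq.BR @i6/i7  | pair
5. beq.BR @i8  | no-port BR/BR
6. blt.BR/ld.MEM @i9/i10  | pair
7. or.ALU/ld.MEM @i11/i12  | pair
8. add.ALU @i13  | tail

CYCLES = 9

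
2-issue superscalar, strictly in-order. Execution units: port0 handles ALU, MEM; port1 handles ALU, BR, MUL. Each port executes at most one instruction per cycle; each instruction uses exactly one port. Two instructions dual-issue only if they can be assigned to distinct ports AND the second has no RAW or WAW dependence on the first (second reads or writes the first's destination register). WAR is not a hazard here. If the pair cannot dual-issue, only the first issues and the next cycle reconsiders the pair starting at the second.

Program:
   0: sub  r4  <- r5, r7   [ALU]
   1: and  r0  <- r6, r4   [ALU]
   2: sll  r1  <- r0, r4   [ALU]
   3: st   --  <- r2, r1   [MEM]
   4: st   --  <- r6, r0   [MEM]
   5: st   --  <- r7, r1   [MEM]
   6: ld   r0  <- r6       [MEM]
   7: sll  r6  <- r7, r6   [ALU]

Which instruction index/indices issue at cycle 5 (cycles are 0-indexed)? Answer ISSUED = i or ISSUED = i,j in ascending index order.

t=0 i0:sub.ALU ; RAW r4
t=1 i1:and.ALU ; RAW r0
t=2 i2:sll.ALU ; RAW r1
t=3 i3:st.MEM ; no-port MEM/MEM
t=4 i4:st.MEM ; no-port MEM/MEM
t=5 i5:st.MEM ; no-port MEM/MEM
t=6 i6/i7:ld.MEM+sll.ALU ; dual

ISSUED = 5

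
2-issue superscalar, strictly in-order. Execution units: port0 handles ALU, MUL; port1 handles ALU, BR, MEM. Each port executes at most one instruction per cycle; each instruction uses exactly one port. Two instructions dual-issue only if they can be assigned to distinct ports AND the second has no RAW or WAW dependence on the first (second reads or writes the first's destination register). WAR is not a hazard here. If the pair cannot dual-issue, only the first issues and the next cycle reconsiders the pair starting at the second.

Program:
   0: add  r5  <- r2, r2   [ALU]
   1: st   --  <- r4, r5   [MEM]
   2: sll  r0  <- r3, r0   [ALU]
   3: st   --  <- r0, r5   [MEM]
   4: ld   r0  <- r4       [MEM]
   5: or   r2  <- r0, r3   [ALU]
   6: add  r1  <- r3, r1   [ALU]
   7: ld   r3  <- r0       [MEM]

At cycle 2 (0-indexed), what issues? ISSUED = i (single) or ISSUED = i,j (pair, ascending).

ISSUED = 3

0. add.ALU @i0  | RAW r5
1. st.MEM+sll.ALU @i1,i2  | dual
2. st.MEM @i3  | no-port MEM/MEM
3. ld.MEM @i4  | RAW r0
4. or.ALU+add.ALU @i5,i6  | dual
5. ld.MEM @i7  | tail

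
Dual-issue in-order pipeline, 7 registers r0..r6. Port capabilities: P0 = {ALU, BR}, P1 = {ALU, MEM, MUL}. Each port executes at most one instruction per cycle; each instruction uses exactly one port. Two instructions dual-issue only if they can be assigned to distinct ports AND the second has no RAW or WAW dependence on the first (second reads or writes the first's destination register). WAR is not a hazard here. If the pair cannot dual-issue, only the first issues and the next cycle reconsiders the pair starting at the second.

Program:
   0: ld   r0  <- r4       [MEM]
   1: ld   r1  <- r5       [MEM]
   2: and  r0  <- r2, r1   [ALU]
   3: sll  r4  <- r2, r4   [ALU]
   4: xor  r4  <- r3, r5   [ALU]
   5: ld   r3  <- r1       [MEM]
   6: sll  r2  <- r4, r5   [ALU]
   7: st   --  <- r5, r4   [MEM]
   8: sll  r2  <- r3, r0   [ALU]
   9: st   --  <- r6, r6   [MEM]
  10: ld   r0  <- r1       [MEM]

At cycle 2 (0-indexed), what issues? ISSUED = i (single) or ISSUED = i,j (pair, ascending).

c0: i0 ld  no-port MEM/MEM
c1: i1 ld  RAW r1
c2: i2&i3 and sll  dual
c3: i4&i5 xor ld  dual
c4: i6&i7 sll st  dual
c5: i8&i9 sll st  dual
c6: i10 ld  tail

ISSUED = 2,3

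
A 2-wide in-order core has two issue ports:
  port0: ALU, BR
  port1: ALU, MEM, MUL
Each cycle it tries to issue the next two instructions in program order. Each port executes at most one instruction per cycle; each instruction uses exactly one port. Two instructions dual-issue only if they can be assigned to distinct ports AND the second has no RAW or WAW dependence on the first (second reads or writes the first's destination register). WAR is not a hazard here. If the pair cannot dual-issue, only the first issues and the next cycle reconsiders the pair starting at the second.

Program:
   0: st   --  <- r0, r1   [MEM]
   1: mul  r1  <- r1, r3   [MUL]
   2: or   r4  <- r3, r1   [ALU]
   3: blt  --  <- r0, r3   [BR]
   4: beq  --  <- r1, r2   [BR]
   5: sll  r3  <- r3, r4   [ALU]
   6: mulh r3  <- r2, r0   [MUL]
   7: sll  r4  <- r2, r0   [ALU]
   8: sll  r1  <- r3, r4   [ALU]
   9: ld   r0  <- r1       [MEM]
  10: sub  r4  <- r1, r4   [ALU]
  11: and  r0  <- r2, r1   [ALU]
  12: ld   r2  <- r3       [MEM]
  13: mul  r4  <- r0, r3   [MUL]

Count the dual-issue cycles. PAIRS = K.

PAIRS = 5

#0 head=0: st.MEM i0 no-port MEM/MUL
#1 head=1: mul.MUL i1 RAW r1
#2 head=2: or.ALU/blt.BR i2,i3 pair
#3 head=4: beq.BR/sll.ALU i4,i5 pair
#4 head=6: mulh.MUL/sll.ALU i6,i7 pair
#5 head=8: sll.ALU i8 RAW r1
#6 head=9: ld.MEM/sub.ALU i9,i10 pair
#7 head=11: and.ALU/ld.MEM i11,i12 pair
#8 head=13: mul.MUL i13 tail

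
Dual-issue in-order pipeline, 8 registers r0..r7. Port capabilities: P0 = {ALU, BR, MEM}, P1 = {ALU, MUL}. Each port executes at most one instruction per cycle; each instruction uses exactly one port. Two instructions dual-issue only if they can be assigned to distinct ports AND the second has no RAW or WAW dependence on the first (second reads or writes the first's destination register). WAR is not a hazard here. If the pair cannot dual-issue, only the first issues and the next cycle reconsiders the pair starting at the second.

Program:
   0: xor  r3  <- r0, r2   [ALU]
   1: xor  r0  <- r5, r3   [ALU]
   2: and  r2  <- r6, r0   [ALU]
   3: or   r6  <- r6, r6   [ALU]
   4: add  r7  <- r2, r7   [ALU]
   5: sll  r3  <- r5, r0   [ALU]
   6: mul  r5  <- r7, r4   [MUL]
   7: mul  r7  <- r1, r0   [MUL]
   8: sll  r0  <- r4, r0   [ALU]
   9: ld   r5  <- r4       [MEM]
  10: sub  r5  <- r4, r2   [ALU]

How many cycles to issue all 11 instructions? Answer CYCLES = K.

CYCLES = 8

c0: i0 xor  RAW r3
c1: i1 xor  RAW r0
c2: i2/i3 and+or  2-wide
c3: i4/i5 add+sll  2-wide
c4: i6 mul  no-port MUL/MUL
c5: i7/i8 mul+sll  2-wide
c6: i9 ld  WAW r5
c7: i10 sub  tail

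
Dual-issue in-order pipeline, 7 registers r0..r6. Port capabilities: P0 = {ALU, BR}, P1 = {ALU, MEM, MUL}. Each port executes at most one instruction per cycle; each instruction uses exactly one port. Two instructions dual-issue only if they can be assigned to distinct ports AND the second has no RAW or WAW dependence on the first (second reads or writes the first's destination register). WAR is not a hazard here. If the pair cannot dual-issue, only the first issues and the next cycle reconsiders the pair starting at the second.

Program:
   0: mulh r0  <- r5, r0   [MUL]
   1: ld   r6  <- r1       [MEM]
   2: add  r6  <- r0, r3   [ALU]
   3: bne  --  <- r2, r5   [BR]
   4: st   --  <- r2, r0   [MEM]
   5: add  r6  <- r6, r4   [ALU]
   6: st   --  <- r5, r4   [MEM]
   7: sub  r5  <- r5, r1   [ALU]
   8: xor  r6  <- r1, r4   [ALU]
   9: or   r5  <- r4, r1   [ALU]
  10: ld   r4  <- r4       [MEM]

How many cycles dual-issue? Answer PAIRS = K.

PAIRS = 4

c0: i0 mulh.MUL  no-port MUL/MEM
c1: i1 ld.MEM  WAW r6
c2: i2&i3 add.ALU bne.BR  pair
c3: i4&i5 st.MEM add.ALU  pair
c4: i6&i7 st.MEM sub.ALU  pair
c5: i8&i9 xor.ALU or.ALU  pair
c6: i10 ld.MEM  tail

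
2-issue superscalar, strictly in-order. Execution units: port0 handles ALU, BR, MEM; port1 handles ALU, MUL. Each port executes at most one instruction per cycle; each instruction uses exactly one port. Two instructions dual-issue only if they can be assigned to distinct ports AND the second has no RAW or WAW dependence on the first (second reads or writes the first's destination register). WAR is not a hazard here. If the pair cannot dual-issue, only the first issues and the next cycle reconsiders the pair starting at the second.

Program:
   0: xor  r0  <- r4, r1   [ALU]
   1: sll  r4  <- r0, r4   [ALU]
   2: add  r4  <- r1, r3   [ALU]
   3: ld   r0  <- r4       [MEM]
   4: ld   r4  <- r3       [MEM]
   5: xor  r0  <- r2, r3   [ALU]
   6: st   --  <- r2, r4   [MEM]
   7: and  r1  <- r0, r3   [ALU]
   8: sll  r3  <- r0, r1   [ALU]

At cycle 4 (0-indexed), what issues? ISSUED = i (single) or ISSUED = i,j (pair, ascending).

c0: i0 xor  RAW r0
c1: i1 sll  WAW r4
c2: i2 add  RAW r4
c3: i3 ld  no-port MEM/MEM
c4: i4&i5 ld/xor  pair
c5: i6&i7 st/and  pair
c6: i8 sll  tail

ISSUED = 4,5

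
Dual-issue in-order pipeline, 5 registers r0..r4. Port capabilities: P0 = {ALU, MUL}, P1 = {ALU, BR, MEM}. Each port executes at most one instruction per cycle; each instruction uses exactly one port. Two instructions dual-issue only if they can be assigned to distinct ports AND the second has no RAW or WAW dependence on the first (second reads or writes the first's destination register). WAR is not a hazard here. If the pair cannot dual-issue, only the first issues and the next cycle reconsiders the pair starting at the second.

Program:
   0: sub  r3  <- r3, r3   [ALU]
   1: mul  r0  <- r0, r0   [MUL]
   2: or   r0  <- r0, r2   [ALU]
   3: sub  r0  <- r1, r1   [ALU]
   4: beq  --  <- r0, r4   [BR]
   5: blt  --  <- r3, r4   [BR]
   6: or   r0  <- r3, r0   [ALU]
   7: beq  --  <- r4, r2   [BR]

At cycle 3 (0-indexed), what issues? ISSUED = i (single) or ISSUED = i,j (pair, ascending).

c0: i0/i1 sub.ALU+mul.MUL  pair
c1: i2 or.ALU  WAW r0
c2: i3 sub.ALU  RAW r0
c3: i4 beq.BR  no-port BR/BR
c4: i5/i6 blt.BR+or.ALU  pair
c5: i7 beq.BR  tail

ISSUED = 4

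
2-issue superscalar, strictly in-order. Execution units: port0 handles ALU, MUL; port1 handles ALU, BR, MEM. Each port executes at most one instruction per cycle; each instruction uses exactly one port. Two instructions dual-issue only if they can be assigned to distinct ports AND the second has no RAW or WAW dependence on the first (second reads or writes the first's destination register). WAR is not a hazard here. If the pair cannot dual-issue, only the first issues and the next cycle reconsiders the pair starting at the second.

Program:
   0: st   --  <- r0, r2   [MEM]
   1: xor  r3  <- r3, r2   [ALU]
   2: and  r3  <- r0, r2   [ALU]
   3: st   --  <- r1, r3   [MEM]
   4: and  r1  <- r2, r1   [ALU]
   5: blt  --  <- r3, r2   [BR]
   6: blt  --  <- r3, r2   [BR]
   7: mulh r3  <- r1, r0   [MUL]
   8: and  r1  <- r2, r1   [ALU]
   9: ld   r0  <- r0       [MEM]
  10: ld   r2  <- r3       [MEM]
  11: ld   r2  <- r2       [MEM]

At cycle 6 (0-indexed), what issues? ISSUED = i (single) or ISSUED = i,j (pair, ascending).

ISSUED = 10

0. st.MEM xor.ALU @i0&i1  | dual
1. and.ALU @i2  | RAW r3
2. st.MEM and.ALU @i3&i4  | dual
3. blt.BR @i5  | no-port BR/BR
4. blt.BR mulh.MUL @i6&i7  | dual
5. and.ALU ld.MEM @i8&i9  | dual
6. ld.MEM @i10  | no-port MEM/MEM
7. ld.MEM @i11  | tail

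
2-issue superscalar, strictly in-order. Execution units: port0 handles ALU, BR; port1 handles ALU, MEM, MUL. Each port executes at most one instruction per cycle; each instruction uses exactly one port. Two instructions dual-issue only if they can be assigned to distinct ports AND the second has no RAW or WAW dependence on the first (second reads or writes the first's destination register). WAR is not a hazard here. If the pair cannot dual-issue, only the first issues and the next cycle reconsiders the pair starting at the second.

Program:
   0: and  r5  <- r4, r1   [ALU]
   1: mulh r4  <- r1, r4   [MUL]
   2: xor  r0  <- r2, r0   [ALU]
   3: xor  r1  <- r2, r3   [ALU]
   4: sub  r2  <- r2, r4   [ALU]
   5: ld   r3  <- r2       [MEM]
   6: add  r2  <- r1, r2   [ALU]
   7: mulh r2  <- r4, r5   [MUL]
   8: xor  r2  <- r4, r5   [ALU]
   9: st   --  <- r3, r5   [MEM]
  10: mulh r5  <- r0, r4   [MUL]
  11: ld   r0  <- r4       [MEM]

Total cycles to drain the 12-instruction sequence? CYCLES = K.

0. and mulh @i0+i1  | dual
1. xor xor @i2+i3  | dual
2. sub @i4  | RAW r2
3. ld add @i5+i6  | dual
4. mulh @i7  | WAW r2
5. xor st @i8+i9  | dual
6. mulh @i10  | no-port MUL/MEM
7. ld @i11  | tail

CYCLES = 8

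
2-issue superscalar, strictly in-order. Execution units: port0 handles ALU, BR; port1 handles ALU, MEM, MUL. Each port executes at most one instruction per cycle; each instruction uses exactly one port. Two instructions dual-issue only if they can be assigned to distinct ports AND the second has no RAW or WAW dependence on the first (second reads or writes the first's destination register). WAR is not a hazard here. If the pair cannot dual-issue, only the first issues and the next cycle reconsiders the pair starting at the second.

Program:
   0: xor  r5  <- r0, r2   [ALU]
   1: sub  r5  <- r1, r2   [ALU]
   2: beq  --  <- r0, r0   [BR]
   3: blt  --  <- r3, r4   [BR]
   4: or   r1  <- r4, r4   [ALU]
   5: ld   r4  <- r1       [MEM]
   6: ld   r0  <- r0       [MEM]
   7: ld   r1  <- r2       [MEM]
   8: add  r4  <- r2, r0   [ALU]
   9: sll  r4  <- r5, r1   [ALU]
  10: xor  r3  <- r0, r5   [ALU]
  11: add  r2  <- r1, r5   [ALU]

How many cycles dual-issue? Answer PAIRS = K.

0. xor.ALU @i0  | WAW r5
1. sub.ALU/beq.BR @i1,i2  | pair
2. blt.BR/or.ALU @i3,i4  | pair
3. ld.MEM @i5  | no-port MEM/MEM
4. ld.MEM @i6  | no-port MEM/MEM
5. ld.MEM/add.ALU @i7,i8  | pair
6. sll.ALU/xor.ALU @i9,i10  | pair
7. add.ALU @i11  | tail

PAIRS = 4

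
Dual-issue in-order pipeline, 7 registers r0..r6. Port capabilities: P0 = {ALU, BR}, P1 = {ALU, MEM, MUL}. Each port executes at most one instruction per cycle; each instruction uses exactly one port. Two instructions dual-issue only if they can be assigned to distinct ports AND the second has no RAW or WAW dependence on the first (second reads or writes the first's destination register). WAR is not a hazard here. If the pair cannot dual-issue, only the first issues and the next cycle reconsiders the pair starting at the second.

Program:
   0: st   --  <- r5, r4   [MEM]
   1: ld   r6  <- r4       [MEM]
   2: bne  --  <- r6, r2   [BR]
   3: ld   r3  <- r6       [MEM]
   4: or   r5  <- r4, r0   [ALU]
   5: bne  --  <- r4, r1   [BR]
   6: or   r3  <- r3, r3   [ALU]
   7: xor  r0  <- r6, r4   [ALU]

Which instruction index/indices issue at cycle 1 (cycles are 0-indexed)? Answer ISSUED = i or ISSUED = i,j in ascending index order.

t=0 i0:st.MEM ; no-port MEM/MEM
t=1 i1:ld.MEM ; RAW r6
t=2 i2&i3:bne.BR+ld.MEM ; 2-wide
t=3 i4&i5:or.ALU+bne.BR ; 2-wide
t=4 i6&i7:or.ALU+xor.ALU ; 2-wide

ISSUED = 1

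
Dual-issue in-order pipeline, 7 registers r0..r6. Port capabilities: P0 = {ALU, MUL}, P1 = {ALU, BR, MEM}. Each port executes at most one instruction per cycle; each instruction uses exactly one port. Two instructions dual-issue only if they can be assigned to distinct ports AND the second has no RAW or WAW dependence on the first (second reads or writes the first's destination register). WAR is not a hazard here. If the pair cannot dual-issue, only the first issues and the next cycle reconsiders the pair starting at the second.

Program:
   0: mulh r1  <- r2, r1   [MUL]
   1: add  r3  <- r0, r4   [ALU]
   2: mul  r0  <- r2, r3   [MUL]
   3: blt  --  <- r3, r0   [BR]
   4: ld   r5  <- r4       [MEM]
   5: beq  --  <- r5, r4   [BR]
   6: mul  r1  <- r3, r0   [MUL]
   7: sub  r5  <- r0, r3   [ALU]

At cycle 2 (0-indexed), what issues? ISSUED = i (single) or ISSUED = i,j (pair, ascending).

c0: i0,i1 mulh/add  dual
c1: i2 mul  RAW r0
c2: i3 blt  no-port BR/MEM
c3: i4 ld  no-port MEM/BR
c4: i5,i6 beq/mul  dual
c5: i7 sub  tail

ISSUED = 3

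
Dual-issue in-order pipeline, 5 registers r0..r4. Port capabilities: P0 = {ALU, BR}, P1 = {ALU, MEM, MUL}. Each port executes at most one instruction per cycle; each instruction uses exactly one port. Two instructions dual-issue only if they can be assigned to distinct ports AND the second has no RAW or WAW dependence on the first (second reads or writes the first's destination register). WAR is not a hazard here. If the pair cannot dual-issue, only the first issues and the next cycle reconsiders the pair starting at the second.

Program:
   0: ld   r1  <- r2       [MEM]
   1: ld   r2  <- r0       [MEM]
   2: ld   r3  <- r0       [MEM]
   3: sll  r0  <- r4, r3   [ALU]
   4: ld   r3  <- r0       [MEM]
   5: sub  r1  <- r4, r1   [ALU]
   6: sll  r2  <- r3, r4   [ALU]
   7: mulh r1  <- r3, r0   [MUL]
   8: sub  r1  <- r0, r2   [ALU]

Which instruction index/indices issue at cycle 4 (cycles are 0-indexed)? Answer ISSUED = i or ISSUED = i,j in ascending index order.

  cy0 -> i0 (ld.MEM) no-port MEM/MEM
  cy1 -> i1 (ld.MEM) no-port MEM/MEM
  cy2 -> i2 (ld.MEM) RAW r3
  cy3 -> i3 (sll.ALU) RAW r0
  cy4 -> i4&i5 (ld.MEM sub.ALU) dual
  cy5 -> i6&i7 (sll.ALU mulh.MUL) dual
  cy6 -> i8 (sub.ALU) tail

ISSUED = 4,5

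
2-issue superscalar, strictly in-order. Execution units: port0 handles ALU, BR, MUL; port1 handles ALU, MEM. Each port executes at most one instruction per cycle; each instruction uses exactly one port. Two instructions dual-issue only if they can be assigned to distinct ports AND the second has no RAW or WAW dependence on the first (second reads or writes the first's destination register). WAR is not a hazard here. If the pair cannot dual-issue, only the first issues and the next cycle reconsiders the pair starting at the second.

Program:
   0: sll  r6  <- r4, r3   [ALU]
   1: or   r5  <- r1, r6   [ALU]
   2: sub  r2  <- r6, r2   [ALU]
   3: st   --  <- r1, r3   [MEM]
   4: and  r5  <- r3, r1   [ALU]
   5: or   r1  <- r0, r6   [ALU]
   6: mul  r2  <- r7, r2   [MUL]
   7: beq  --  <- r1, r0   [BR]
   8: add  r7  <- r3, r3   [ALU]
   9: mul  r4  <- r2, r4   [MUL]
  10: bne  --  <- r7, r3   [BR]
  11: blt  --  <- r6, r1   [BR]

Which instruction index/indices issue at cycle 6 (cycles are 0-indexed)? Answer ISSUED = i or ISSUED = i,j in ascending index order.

ISSUED = 10

t=0 i0:sll.ALU ; RAW r6
t=1 i1&i2:or.ALU;sub.ALU ; dual
t=2 i3&i4:st.MEM;and.ALU ; dual
t=3 i5&i6:or.ALU;mul.MUL ; dual
t=4 i7&i8:beq.BR;add.ALU ; dual
t=5 i9:mul.MUL ; no-port MUL/BR
t=6 i10:bne.BR ; no-port BR/BR
t=7 i11:blt.BR ; tail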